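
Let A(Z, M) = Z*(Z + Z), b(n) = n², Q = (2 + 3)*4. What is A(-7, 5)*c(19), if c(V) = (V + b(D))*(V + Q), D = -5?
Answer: 168168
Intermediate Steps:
Q = 20 (Q = 5*4 = 20)
A(Z, M) = 2*Z² (A(Z, M) = Z*(2*Z) = 2*Z²)
c(V) = (20 + V)*(25 + V) (c(V) = (V + (-5)²)*(V + 20) = (V + 25)*(20 + V) = (25 + V)*(20 + V) = (20 + V)*(25 + V))
A(-7, 5)*c(19) = (2*(-7)²)*(500 + 19² + 45*19) = (2*49)*(500 + 361 + 855) = 98*1716 = 168168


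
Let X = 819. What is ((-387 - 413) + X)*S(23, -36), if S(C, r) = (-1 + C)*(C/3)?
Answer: 9614/3 ≈ 3204.7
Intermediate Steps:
S(C, r) = C*(-1 + C)/3 (S(C, r) = (-1 + C)*(C*(⅓)) = (-1 + C)*(C/3) = C*(-1 + C)/3)
((-387 - 413) + X)*S(23, -36) = ((-387 - 413) + 819)*((⅓)*23*(-1 + 23)) = (-800 + 819)*((⅓)*23*22) = 19*(506/3) = 9614/3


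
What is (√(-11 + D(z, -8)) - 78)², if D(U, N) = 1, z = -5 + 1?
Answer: (78 - I*√10)² ≈ 6074.0 - 493.32*I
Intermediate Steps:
z = -4
(√(-11 + D(z, -8)) - 78)² = (√(-11 + 1) - 78)² = (√(-10) - 78)² = (I*√10 - 78)² = (-78 + I*√10)²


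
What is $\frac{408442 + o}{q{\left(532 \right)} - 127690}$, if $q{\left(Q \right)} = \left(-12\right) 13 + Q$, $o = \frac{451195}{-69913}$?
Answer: $- \frac{865301647}{269724354} \approx -3.2081$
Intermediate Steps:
$o = - \frac{451195}{69913}$ ($o = 451195 \left(- \frac{1}{69913}\right) = - \frac{451195}{69913} \approx -6.4537$)
$q{\left(Q \right)} = -156 + Q$
$\frac{408442 + o}{q{\left(532 \right)} - 127690} = \frac{408442 - \frac{451195}{69913}}{\left(-156 + 532\right) - 127690} = \frac{28554954351}{69913 \left(376 - 127690\right)} = \frac{28554954351}{69913 \left(-127314\right)} = \frac{28554954351}{69913} \left(- \frac{1}{127314}\right) = - \frac{865301647}{269724354}$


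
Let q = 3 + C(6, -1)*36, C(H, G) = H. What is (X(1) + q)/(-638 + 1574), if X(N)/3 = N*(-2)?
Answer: 71/312 ≈ 0.22756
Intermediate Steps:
X(N) = -6*N (X(N) = 3*(N*(-2)) = 3*(-2*N) = -6*N)
q = 219 (q = 3 + 6*36 = 3 + 216 = 219)
(X(1) + q)/(-638 + 1574) = (-6*1 + 219)/(-638 + 1574) = (-6 + 219)/936 = 213*(1/936) = 71/312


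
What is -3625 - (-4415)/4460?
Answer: -3232617/892 ≈ -3624.0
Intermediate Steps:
-3625 - (-4415)/4460 = -3625 - 1*(-883/892) = -3625 + 883/892 = -3232617/892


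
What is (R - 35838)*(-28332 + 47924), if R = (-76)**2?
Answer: -588974704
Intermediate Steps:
R = 5776
(R - 35838)*(-28332 + 47924) = (5776 - 35838)*(-28332 + 47924) = -30062*19592 = -588974704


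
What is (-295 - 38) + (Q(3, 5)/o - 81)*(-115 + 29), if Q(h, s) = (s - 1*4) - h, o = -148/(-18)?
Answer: 246195/37 ≈ 6653.9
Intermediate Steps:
o = 74/9 (o = -148*(-1/18) = 74/9 ≈ 8.2222)
Q(h, s) = -4 + s - h (Q(h, s) = (s - 4) - h = (-4 + s) - h = -4 + s - h)
(-295 - 38) + (Q(3, 5)/o - 81)*(-115 + 29) = (-295 - 38) + ((-4 + 5 - 1*3)/(74/9) - 81)*(-115 + 29) = -333 + ((-4 + 5 - 3)*(9/74) - 81)*(-86) = -333 + (-2*9/74 - 81)*(-86) = -333 + (-9/37 - 81)*(-86) = -333 - 3006/37*(-86) = -333 + 258516/37 = 246195/37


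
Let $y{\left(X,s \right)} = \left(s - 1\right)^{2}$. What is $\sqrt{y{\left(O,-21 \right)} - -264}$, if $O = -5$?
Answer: $2 \sqrt{187} \approx 27.35$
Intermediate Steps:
$y{\left(X,s \right)} = \left(-1 + s\right)^{2}$
$\sqrt{y{\left(O,-21 \right)} - -264} = \sqrt{\left(-1 - 21\right)^{2} - -264} = \sqrt{\left(-22\right)^{2} + 264} = \sqrt{484 + 264} = \sqrt{748} = 2 \sqrt{187}$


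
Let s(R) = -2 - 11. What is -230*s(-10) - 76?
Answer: 2914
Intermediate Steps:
s(R) = -13
-230*s(-10) - 76 = -230*(-13) - 76 = 2990 - 76 = 2914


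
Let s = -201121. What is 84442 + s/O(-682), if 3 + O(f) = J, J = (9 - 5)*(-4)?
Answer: 1805519/19 ≈ 95027.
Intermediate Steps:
J = -16 (J = 4*(-4) = -16)
O(f) = -19 (O(f) = -3 - 16 = -19)
84442 + s/O(-682) = 84442 - 201121/(-19) = 84442 - 201121*(-1/19) = 84442 + 201121/19 = 1805519/19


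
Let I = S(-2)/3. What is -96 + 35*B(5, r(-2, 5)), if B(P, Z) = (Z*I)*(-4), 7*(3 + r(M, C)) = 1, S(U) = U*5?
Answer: -4288/3 ≈ -1429.3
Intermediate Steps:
S(U) = 5*U
r(M, C) = -20/7 (r(M, C) = -3 + (⅐)*1 = -3 + ⅐ = -20/7)
I = -10/3 (I = (5*(-2))/3 = -10*⅓ = -10/3 ≈ -3.3333)
B(P, Z) = 40*Z/3 (B(P, Z) = (Z*(-10/3))*(-4) = -10*Z/3*(-4) = 40*Z/3)
-96 + 35*B(5, r(-2, 5)) = -96 + 35*((40/3)*(-20/7)) = -96 + 35*(-800/21) = -96 - 4000/3 = -4288/3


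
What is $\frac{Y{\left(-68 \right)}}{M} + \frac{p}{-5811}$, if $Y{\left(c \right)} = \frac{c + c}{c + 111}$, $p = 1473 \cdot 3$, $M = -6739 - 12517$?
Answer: $- \frac{152424044}{200481437} \approx -0.76029$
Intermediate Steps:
$M = -19256$
$p = 4419$
$Y{\left(c \right)} = \frac{2 c}{111 + c}$
$\frac{Y{\left(-68 \right)}}{M} + \frac{p}{-5811} = \frac{2 \left(-68\right) \frac{1}{111 - 68}}{-19256} + \frac{4419}{-5811} = 2 \left(-68\right) \frac{1}{43} \left(- \frac{1}{19256}\right) + 4419 \left(- \frac{1}{5811}\right) = 2 \left(-68\right) \frac{1}{43} \left(- \frac{1}{19256}\right) - \frac{1473}{1937} = \left(- \frac{136}{43}\right) \left(- \frac{1}{19256}\right) - \frac{1473}{1937} = \frac{17}{103501} - \frac{1473}{1937} = - \frac{152424044}{200481437}$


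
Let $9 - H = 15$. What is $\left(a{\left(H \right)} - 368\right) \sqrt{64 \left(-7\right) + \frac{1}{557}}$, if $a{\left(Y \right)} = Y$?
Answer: $- \frac{374 i \sqrt{138990995}}{557} \approx - 7916.1 i$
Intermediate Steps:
$H = -6$ ($H = 9 - 15 = -6$)
$\left(a{\left(H \right)} - 368\right) \sqrt{64 \left(-7\right) + \frac{1}{557}} = \left(-6 - 368\right) \sqrt{64 \left(-7\right) + \frac{1}{557}} = - 374 \sqrt{-448 + \frac{1}{557}} = - 374 \sqrt{- \frac{249535}{557}} = - 374 \frac{i \sqrt{138990995}}{557} = - \frac{374 i \sqrt{138990995}}{557}$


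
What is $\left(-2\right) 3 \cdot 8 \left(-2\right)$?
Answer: $96$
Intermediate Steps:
$\left(-2\right) 3 \cdot 8 \left(-2\right) = \left(-6\right) 8 \left(-2\right) = \left(-48\right) \left(-2\right) = 96$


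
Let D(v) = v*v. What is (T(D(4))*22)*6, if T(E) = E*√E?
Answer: 8448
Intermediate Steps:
D(v) = v²
T(E) = E^(3/2)
(T(D(4))*22)*6 = ((4²)^(3/2)*22)*6 = (16^(3/2)*22)*6 = (64*22)*6 = 1408*6 = 8448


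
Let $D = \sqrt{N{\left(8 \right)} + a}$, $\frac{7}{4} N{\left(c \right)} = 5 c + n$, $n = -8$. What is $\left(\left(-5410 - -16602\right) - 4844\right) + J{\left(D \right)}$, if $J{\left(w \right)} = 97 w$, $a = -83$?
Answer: $6348 + \frac{97 i \sqrt{3171}}{7} \approx 6348.0 + 780.32 i$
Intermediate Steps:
$N{\left(c \right)} = - \frac{32}{7} + \frac{20 c}{7}$ ($N{\left(c \right)} = \frac{4 \left(5 c - 8\right)}{7} = \frac{4 \left(-8 + 5 c\right)}{7} = - \frac{32}{7} + \frac{20 c}{7}$)
$D = \frac{i \sqrt{3171}}{7}$ ($D = \sqrt{\left(- \frac{32}{7} + \frac{20}{7} \cdot 8\right) - 83} = \sqrt{\left(- \frac{32}{7} + \frac{160}{7}\right) - 83} = \sqrt{\frac{128}{7} - 83} = \sqrt{- \frac{453}{7}} = \frac{i \sqrt{3171}}{7} \approx 8.0445 i$)
$\left(\left(-5410 - -16602\right) - 4844\right) + J{\left(D \right)} = \left(\left(-5410 - -16602\right) - 4844\right) + 97 \frac{i \sqrt{3171}}{7} = \left(\left(-5410 + 16602\right) - 4844\right) + \frac{97 i \sqrt{3171}}{7} = \left(11192 - 4844\right) + \frac{97 i \sqrt{3171}}{7} = 6348 + \frac{97 i \sqrt{3171}}{7}$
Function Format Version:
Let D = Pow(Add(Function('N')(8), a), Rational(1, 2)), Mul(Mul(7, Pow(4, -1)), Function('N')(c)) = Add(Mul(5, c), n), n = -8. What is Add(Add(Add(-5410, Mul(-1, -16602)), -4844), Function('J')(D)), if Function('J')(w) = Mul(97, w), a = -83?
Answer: Add(6348, Mul(Rational(97, 7), I, Pow(3171, Rational(1, 2)))) ≈ Add(6348.0, Mul(780.32, I))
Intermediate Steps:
Function('N')(c) = Add(Rational(-32, 7), Mul(Rational(20, 7), c)) (Function('N')(c) = Mul(Rational(4, 7), Add(Mul(5, c), -8)) = Mul(Rational(4, 7), Add(-8, Mul(5, c))) = Add(Rational(-32, 7), Mul(Rational(20, 7), c)))
D = Mul(Rational(1, 7), I, Pow(3171, Rational(1, 2))) (D = Pow(Add(Add(Rational(-32, 7), Mul(Rational(20, 7), 8)), -83), Rational(1, 2)) = Pow(Add(Add(Rational(-32, 7), Rational(160, 7)), -83), Rational(1, 2)) = Pow(Add(Rational(128, 7), -83), Rational(1, 2)) = Pow(Rational(-453, 7), Rational(1, 2)) = Mul(Rational(1, 7), I, Pow(3171, Rational(1, 2))) ≈ Mul(8.0445, I))
Add(Add(Add(-5410, Mul(-1, -16602)), -4844), Function('J')(D)) = Add(Add(Add(-5410, Mul(-1, -16602)), -4844), Mul(97, Mul(Rational(1, 7), I, Pow(3171, Rational(1, 2))))) = Add(Add(Add(-5410, 16602), -4844), Mul(Rational(97, 7), I, Pow(3171, Rational(1, 2)))) = Add(Add(11192, -4844), Mul(Rational(97, 7), I, Pow(3171, Rational(1, 2)))) = Add(6348, Mul(Rational(97, 7), I, Pow(3171, Rational(1, 2))))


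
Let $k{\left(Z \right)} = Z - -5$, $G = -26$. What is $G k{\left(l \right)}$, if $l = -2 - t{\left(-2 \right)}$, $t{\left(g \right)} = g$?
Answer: $-130$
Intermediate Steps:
$l = 0$ ($l = -2 - -2 = -2 + 2 = 0$)
$k{\left(Z \right)} = 5 + Z$ ($k{\left(Z \right)} = Z + 5 = 5 + Z$)
$G k{\left(l \right)} = - 26 \left(5 + 0\right) = \left(-26\right) 5 = -130$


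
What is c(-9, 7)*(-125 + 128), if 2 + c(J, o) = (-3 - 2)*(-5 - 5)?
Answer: 144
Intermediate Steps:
c(J, o) = 48 (c(J, o) = -2 + (-3 - 2)*(-5 - 5) = -2 - 5*(-10) = -2 + 50 = 48)
c(-9, 7)*(-125 + 128) = 48*(-125 + 128) = 48*3 = 144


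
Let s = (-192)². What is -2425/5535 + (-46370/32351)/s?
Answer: -32136453035/73344116736 ≈ -0.43816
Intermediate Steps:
s = 36864
-2425/5535 + (-46370/32351)/s = -2425/5535 - 46370/32351/36864 = -2425*1/5535 - 46370*1/32351*(1/36864) = -485/1107 - 46370/32351*1/36864 = -485/1107 - 23185/596293632 = -32136453035/73344116736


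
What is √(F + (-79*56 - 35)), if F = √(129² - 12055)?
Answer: √(-4459 + √4586) ≈ 66.267*I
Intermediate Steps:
F = √4586 (F = √(16641 - 12055) = √4586 ≈ 67.720)
√(F + (-79*56 - 35)) = √(√4586 + (-79*56 - 35)) = √(√4586 + (-4424 - 35)) = √(√4586 - 4459) = √(-4459 + √4586)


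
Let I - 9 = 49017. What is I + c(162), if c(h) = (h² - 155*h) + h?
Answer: 50322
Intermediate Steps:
I = 49026 (I = 9 + 49017 = 49026)
c(h) = h² - 154*h
I + c(162) = 49026 + 162*(-154 + 162) = 49026 + 162*8 = 49026 + 1296 = 50322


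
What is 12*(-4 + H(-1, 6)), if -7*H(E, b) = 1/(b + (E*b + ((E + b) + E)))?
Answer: -339/7 ≈ -48.429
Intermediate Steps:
H(E, b) = -1/(7*(2*E + 2*b + E*b)) (H(E, b) = -1/(7*(b + (E*b + ((E + b) + E)))) = -1/(7*(b + (E*b + (b + 2*E)))) = -1/(7*(b + (b + 2*E + E*b))) = -1/(7*(2*E + 2*b + E*b)))
12*(-4 + H(-1, 6)) = 12*(-4 - 1/(14*(-1) + 14*6 + 7*(-1)*6)) = 12*(-4 - 1/(-14 + 84 - 42)) = 12*(-4 - 1/28) = 12*(-113/28) = -339/7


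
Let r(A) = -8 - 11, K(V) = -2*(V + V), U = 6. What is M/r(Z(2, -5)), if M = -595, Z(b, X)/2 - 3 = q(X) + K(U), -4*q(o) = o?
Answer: 595/19 ≈ 31.316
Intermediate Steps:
q(o) = -o/4
K(V) = -4*V
Z(b, X) = -42 - X/2 (Z(b, X) = 6 + 2*(-X/4 - 4*6) = 6 + 2*(-X/4 - 24) = 6 + 2*(-24 - X/4) = 6 + (-48 - X/2) = -42 - X/2)
r(A) = -19
M/r(Z(2, -5)) = -595/(-19) = -595*(-1/19) = 595/19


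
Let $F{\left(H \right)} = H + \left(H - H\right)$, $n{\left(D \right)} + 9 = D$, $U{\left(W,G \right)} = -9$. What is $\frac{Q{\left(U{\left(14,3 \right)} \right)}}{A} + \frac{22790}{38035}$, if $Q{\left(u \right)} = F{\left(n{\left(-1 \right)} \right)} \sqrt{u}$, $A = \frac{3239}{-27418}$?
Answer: $\frac{4558}{7607} + \frac{822540 i}{3239} \approx 0.59918 + 253.95 i$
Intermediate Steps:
$A = - \frac{3239}{27418}$ ($A = 3239 \left(- \frac{1}{27418}\right) = - \frac{3239}{27418} \approx -0.11813$)
$n{\left(D \right)} = -9 + D$
$F{\left(H \right)} = H$ ($F{\left(H \right)} = H + 0 = H$)
$Q{\left(u \right)} = - 10 \sqrt{u}$ ($Q{\left(u \right)} = \left(-9 - 1\right) \sqrt{u} = - 10 \sqrt{u}$)
$\frac{Q{\left(U{\left(14,3 \right)} \right)}}{A} + \frac{22790}{38035} = \frac{\left(-10\right) \sqrt{-9}}{- \frac{3239}{27418}} + \frac{22790}{38035} = - 10 \cdot 3 i \left(- \frac{27418}{3239}\right) + 22790 \cdot \frac{1}{38035} = - 30 i \left(- \frac{27418}{3239}\right) + \frac{4558}{7607} = \frac{822540 i}{3239} + \frac{4558}{7607} = \frac{4558}{7607} + \frac{822540 i}{3239}$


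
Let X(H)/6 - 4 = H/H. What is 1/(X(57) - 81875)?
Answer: -1/81845 ≈ -1.2218e-5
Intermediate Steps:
X(H) = 30 (X(H) = 24 + 6*(H/H) = 24 + 6*1 = 24 + 6 = 30)
1/(X(57) - 81875) = 1/(30 - 81875) = 1/(-81845) = -1/81845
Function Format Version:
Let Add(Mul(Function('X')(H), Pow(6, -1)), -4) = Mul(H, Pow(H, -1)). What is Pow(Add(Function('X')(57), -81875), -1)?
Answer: Rational(-1, 81845) ≈ -1.2218e-5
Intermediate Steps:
Function('X')(H) = 30 (Function('X')(H) = Add(24, Mul(6, Mul(H, Pow(H, -1)))) = Add(24, Mul(6, 1)) = Add(24, 6) = 30)
Pow(Add(Function('X')(57), -81875), -1) = Pow(Add(30, -81875), -1) = Pow(-81845, -1) = Rational(-1, 81845)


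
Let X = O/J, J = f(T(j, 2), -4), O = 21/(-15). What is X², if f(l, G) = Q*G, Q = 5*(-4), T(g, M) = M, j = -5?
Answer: 49/160000 ≈ 0.00030625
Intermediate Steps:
O = -7/5 (O = 21*(-1/15) = -7/5 ≈ -1.4000)
Q = -20
f(l, G) = -20*G
J = 80 (J = -20*(-4) = 80)
X = -7/400 (X = -7/5/80 = -7/5*1/80 = -7/400 ≈ -0.017500)
X² = (-7/400)² = 49/160000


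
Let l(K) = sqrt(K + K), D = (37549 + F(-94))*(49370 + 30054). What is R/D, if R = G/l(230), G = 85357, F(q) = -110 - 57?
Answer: 5021*sqrt(115)/40169201920 ≈ 1.3404e-6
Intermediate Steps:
F(q) = -167
D = 2969027968 (D = (37549 - 167)*(49370 + 30054) = 37382*79424 = 2969027968)
l(K) = sqrt(2)*sqrt(K) (l(K) = sqrt(2*K) = sqrt(2)*sqrt(K))
R = 85357*sqrt(115)/230 (R = 85357/((sqrt(2)*sqrt(230))) = 85357/((2*sqrt(115))) = 85357*(sqrt(115)/230) = 85357*sqrt(115)/230 ≈ 3979.8)
R/D = (85357*sqrt(115)/230)/2969027968 = (85357*sqrt(115)/230)*(1/2969027968) = 5021*sqrt(115)/40169201920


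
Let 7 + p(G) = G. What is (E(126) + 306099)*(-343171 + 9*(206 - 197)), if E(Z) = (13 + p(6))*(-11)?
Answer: -104974218030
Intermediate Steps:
p(G) = -7 + G
E(Z) = -132 (E(Z) = (13 + (-7 + 6))*(-11) = (13 - 1)*(-11) = 12*(-11) = -132)
(E(126) + 306099)*(-343171 + 9*(206 - 197)) = (-132 + 306099)*(-343171 + 9*(206 - 197)) = 305967*(-343171 + 9*9) = 305967*(-343171 + 81) = 305967*(-343090) = -104974218030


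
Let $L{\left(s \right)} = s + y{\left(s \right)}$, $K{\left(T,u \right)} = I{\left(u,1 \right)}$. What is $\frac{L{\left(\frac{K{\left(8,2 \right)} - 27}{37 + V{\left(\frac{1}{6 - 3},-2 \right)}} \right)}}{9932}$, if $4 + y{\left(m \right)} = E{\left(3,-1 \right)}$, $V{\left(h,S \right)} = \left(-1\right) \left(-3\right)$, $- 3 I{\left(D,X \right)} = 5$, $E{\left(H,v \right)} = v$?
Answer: $- \frac{343}{595920} \approx -0.00057558$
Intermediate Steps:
$I{\left(D,X \right)} = - \frac{5}{3}$ ($I{\left(D,X \right)} = \left(- \frac{1}{3}\right) 5 = - \frac{5}{3}$)
$K{\left(T,u \right)} = - \frac{5}{3}$
$V{\left(h,S \right)} = 3$
$y{\left(m \right)} = -5$ ($y{\left(m \right)} = -4 - 1 = -5$)
$L{\left(s \right)} = -5 + s$ ($L{\left(s \right)} = s - 5 = -5 + s$)
$\frac{L{\left(\frac{K{\left(8,2 \right)} - 27}{37 + V{\left(\frac{1}{6 - 3},-2 \right)}} \right)}}{9932} = \frac{-5 + \frac{- \frac{5}{3} - 27}{37 + 3}}{9932} = \left(-5 - \frac{86}{3 \cdot 40}\right) \frac{1}{9932} = \left(-5 - \frac{43}{60}\right) \frac{1}{9932} = \left(- \frac{343}{60}\right) \frac{1}{9932} = - \frac{343}{595920}$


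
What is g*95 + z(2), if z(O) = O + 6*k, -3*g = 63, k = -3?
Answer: -2011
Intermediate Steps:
g = -21 (g = -1/3*63 = -21)
z(O) = -18 + O (z(O) = O + 6*(-3) = O - 18 = -18 + O)
g*95 + z(2) = -21*95 + (-18 + 2) = -1995 - 16 = -2011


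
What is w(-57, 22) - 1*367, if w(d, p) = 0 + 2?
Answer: -365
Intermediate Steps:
w(d, p) = 2
w(-57, 22) - 1*367 = 2 - 1*367 = 2 - 367 = -365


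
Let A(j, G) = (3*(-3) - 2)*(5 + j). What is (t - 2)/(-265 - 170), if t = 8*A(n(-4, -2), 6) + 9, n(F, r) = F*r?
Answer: 379/145 ≈ 2.6138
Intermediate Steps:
A(j, G) = -55 - 11*j (A(j, G) = (-9 - 2)*(5 + j) = -11*(5 + j) = -55 - 11*j)
t = -1135 (t = 8*(-55 - (-44)*(-2)) + 9 = 8*(-55 - 11*8) + 9 = 8*(-55 - 88) + 9 = 8*(-143) + 9 = -1144 + 9 = -1135)
(t - 2)/(-265 - 170) = (-1135 - 2)/(-265 - 170) = -1137/(-435) = -1137*(-1/435) = 379/145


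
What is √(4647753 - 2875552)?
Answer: √1772201 ≈ 1331.2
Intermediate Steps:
√(4647753 - 2875552) = √1772201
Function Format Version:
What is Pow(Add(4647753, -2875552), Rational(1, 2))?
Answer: Pow(1772201, Rational(1, 2)) ≈ 1331.2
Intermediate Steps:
Pow(Add(4647753, -2875552), Rational(1, 2)) = Pow(1772201, Rational(1, 2))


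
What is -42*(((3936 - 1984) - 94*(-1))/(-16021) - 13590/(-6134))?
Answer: -4308679746/49136407 ≈ -87.688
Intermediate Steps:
-42*(((3936 - 1984) - 94*(-1))/(-16021) - 13590/(-6134)) = -42*((1952 + 94)*(-1/16021) - 13590*(-1/6134)) = -42*(2046*(-1/16021) + 6795/3067) = -42*(-2046/16021 + 6795/3067) = -42*102587613/49136407 = -4308679746/49136407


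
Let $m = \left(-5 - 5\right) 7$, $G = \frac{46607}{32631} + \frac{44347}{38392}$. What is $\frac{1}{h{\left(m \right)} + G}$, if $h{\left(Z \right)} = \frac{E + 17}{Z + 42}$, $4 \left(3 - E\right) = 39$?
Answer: $\frac{17538770928}{38889477685} \approx 0.45099$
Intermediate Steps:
$G = \frac{3236422901}{1252769352}$ ($G = 46607 \cdot \frac{1}{32631} + 44347 \cdot \frac{1}{38392} = \frac{46607}{32631} + \frac{44347}{38392} = \frac{3236422901}{1252769352} \approx 2.5834$)
$E = - \frac{27}{4}$ ($E = 3 - \frac{39}{4} = - \frac{27}{4} \approx -6.75$)
$m = -70$ ($m = \left(-10\right) 7 = -70$)
$h{\left(Z \right)} = \frac{41}{4 \left(42 + Z\right)}$ ($h{\left(Z \right)} = \frac{- \frac{27}{4} + 17}{Z + 42} = \frac{41}{4 \left(42 + Z\right)}$)
$\frac{1}{h{\left(m \right)} + G} = \frac{1}{\frac{41}{4 \left(42 - 70\right)} + \frac{3236422901}{1252769352}} = \frac{1}{\frac{41}{4 \left(-28\right)} + \frac{3236422901}{1252769352}} = \frac{1}{\frac{41}{4} \left(- \frac{1}{28}\right) + \frac{3236422901}{1252769352}} = \frac{1}{- \frac{41}{112} + \frac{3236422901}{1252769352}} = \frac{1}{\frac{38889477685}{17538770928}} = \frac{17538770928}{38889477685}$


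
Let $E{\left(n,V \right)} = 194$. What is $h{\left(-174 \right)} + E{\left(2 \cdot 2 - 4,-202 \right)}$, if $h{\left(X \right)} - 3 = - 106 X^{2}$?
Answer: $-3209059$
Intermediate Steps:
$h{\left(X \right)} = 3 - 106 X^{2}$
$h{\left(-174 \right)} + E{\left(2 \cdot 2 - 4,-202 \right)} = \left(3 - 106 \left(-174\right)^{2}\right) + 194 = \left(3 - 3209256\right) + 194 = -3209253 + 194 = -3209059$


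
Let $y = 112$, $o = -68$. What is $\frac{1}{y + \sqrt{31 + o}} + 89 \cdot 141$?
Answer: $\frac{157879081}{12581} - \frac{i \sqrt{37}}{12581} \approx 12549.0 - 0.00048349 i$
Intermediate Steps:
$\frac{1}{y + \sqrt{31 + o}} + 89 \cdot 141 = \frac{1}{112 + \sqrt{31 - 68}} + 89 \cdot 141 = \frac{1}{112 + \sqrt{-37}} + 12549 = \frac{1}{112 + i \sqrt{37}} + 12549 = 12549 + \frac{1}{112 + i \sqrt{37}}$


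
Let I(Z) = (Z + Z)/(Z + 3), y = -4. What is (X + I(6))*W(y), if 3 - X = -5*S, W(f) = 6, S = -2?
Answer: -34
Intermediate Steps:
X = -7 (X = 3 - (-5)*(-2) = 3 - 1*10 = 3 - 10 = -7)
I(Z) = 2*Z/(3 + Z) (I(Z) = (2*Z)/(3 + Z) = 2*Z/(3 + Z))
(X + I(6))*W(y) = (-7 + 2*6/(3 + 6))*6 = (-7 + 2*6/9)*6 = (-7 + 2*6*(1/9))*6 = (-7 + 4/3)*6 = -17/3*6 = -34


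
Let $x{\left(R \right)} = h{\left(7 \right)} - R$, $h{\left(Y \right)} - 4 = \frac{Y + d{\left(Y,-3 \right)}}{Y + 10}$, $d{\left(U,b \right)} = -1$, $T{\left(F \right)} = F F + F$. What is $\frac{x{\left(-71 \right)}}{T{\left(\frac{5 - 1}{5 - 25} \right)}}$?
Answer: $- \frac{32025}{68} \approx -470.96$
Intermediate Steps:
$T{\left(F \right)} = F + F^{2}$ ($T{\left(F \right)} = F^{2} + F = F + F^{2}$)
$h{\left(Y \right)} = 4 + \frac{-1 + Y}{10 + Y}$ ($h{\left(Y \right)} = 4 + \frac{Y - 1}{Y + 10} = 4 + \frac{-1 + Y}{10 + Y}$)
$x{\left(R \right)} = \frac{74}{17} - R$ ($x{\left(R \right)} = \frac{39 + 5 \cdot 7}{10 + 7} - R = \frac{39 + 35}{17} - R = \frac{1}{17} \cdot 74 - R = \frac{74}{17} - R$)
$\frac{x{\left(-71 \right)}}{T{\left(\frac{5 - 1}{5 - 25} \right)}} = \frac{\frac{74}{17} - -71}{\frac{5 - 1}{5 - 25} \left(1 + \frac{5 - 1}{5 - 25}\right)} = \frac{\frac{74}{17} + 71}{\frac{4}{-20} \left(1 + \frac{4}{-20}\right)} = \frac{1281}{17 \cdot 4 \left(- \frac{1}{20}\right) \left(1 + 4 \left(- \frac{1}{20}\right)\right)} = \frac{1281}{17 \left(- \frac{1 - \frac{1}{5}}{5}\right)} = \frac{1281}{17 \left(\left(- \frac{1}{5}\right) \frac{4}{5}\right)} = \frac{1281}{17 \left(- \frac{4}{25}\right)} = \frac{1281}{17} \left(- \frac{25}{4}\right) = - \frac{32025}{68}$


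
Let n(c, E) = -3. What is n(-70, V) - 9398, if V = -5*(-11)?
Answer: -9401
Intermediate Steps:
V = 55
n(-70, V) - 9398 = -3 - 9398 = -9401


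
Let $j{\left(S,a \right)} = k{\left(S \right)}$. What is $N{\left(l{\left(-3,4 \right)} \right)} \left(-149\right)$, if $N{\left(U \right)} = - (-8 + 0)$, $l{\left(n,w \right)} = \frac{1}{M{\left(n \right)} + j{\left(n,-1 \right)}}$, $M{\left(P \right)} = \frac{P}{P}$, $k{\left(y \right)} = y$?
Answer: $-1192$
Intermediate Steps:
$j{\left(S,a \right)} = S$
$M{\left(P \right)} = 1$
$l{\left(n,w \right)} = \frac{1}{1 + n}$
$N{\left(U \right)} = 8$ ($N{\left(U \right)} = \left(-1\right) \left(-8\right) = 8$)
$N{\left(l{\left(-3,4 \right)} \right)} \left(-149\right) = 8 \left(-149\right) = -1192$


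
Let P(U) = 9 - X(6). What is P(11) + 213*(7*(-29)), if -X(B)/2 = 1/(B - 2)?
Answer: -86459/2 ≈ -43230.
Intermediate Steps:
X(B) = -2/(-2 + B) (X(B) = -2/(B - 2) = -2/(-2 + B))
P(U) = 19/2 (P(U) = 9 - (-2)/(-2 + 6) = 9 - (-2)/4 = 9 - 1*(-1/2) = 9 + 1/2 = 19/2)
P(11) + 213*(7*(-29)) = 19/2 + 213*(7*(-29)) = 19/2 + 213*(-203) = 19/2 - 43239 = -86459/2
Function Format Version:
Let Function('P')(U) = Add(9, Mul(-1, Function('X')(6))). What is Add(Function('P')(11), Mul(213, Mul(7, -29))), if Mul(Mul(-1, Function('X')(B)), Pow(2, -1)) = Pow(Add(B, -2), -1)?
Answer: Rational(-86459, 2) ≈ -43230.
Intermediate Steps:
Function('X')(B) = Mul(-2, Pow(Add(-2, B), -1)) (Function('X')(B) = Mul(-2, Pow(Add(B, -2), -1)) = Mul(-2, Pow(Add(-2, B), -1)))
Function('P')(U) = Rational(19, 2) (Function('P')(U) = Add(9, Mul(-1, Mul(-2, Pow(Add(-2, 6), -1)))) = Add(9, Mul(-1, Mul(-2, Pow(4, -1)))) = Add(9, Mul(-1, Mul(-2, Rational(1, 4)))) = Add(9, Mul(-1, Rational(-1, 2))) = Add(9, Rational(1, 2)) = Rational(19, 2))
Add(Function('P')(11), Mul(213, Mul(7, -29))) = Add(Rational(19, 2), Mul(213, Mul(7, -29))) = Add(Rational(19, 2), Mul(213, -203)) = Add(Rational(19, 2), -43239) = Rational(-86459, 2)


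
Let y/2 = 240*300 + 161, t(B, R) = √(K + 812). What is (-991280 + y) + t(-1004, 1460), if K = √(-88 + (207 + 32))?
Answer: -846958 + √(812 + √151) ≈ -8.4693e+5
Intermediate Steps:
K = √151 (K = √(-88 + 239) = √151 ≈ 12.288)
t(B, R) = √(812 + √151) (t(B, R) = √(√151 + 812) = √(812 + √151))
y = 144322 (y = 2*(240*300 + 161) = 2*(72000 + 161) = 2*72161 = 144322)
(-991280 + y) + t(-1004, 1460) = (-991280 + 144322) + √(812 + √151) = -846958 + √(812 + √151)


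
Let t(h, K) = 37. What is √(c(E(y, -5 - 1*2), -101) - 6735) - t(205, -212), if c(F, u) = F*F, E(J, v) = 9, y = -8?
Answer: -37 + I*√6654 ≈ -37.0 + 81.572*I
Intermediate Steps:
c(F, u) = F²
√(c(E(y, -5 - 1*2), -101) - 6735) - t(205, -212) = √(9² - 6735) - 1*37 = √(81 - 6735) - 37 = √(-6654) - 37 = I*√6654 - 37 = -37 + I*√6654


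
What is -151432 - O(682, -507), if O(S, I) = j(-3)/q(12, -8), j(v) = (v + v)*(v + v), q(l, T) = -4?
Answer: -151423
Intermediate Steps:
j(v) = 4*v² (j(v) = (2*v)*(2*v) = 4*v²)
O(S, I) = -9 (O(S, I) = (4*(-3)²)/(-4) = (4*9)*(-¼) = 36*(-¼) = -9)
-151432 - O(682, -507) = -151432 - 1*(-9) = -151432 + 9 = -151423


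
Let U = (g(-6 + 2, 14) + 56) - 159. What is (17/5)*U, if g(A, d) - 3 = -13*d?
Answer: -4794/5 ≈ -958.80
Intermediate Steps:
g(A, d) = 3 - 13*d
U = -282 (U = ((3 - 13*14) + 56) - 159 = ((3 - 182) + 56) - 159 = (-179 + 56) - 159 = -123 - 159 = -282)
(17/5)*U = (17/5)*(-282) = -4794/5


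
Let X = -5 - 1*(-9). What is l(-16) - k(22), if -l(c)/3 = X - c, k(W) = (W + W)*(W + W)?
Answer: -1996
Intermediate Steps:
k(W) = 4*W² (k(W) = (2*W)*(2*W) = 4*W²)
X = 4 (X = -5 + 9 = 4)
l(c) = -12 + 3*c (l(c) = -3*(4 - c) = -12 + 3*c)
l(-16) - k(22) = (-12 + 3*(-16)) - 4*22² = (-12 - 48) - 4*484 = -60 - 1*1936 = -60 - 1936 = -1996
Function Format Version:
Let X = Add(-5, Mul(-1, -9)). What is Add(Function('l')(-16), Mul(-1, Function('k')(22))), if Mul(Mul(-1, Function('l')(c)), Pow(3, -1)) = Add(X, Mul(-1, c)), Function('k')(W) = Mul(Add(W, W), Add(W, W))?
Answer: -1996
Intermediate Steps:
Function('k')(W) = Mul(4, Pow(W, 2)) (Function('k')(W) = Mul(Mul(2, W), Mul(2, W)) = Mul(4, Pow(W, 2)))
X = 4 (X = Add(-5, 9) = 4)
Function('l')(c) = Add(-12, Mul(3, c)) (Function('l')(c) = Mul(-3, Add(4, Mul(-1, c))) = Add(-12, Mul(3, c)))
Add(Function('l')(-16), Mul(-1, Function('k')(22))) = Add(Add(-12, Mul(3, -16)), Mul(-1, Mul(4, Pow(22, 2)))) = Add(Add(-12, -48), Mul(-1, Mul(4, 484))) = Add(-60, Mul(-1, 1936)) = Add(-60, -1936) = -1996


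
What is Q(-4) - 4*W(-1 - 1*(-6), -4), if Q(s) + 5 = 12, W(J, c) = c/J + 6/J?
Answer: 27/5 ≈ 5.4000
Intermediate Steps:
W(J, c) = 6/J + c/J
Q(s) = 7 (Q(s) = -5 + 12 = 7)
Q(-4) - 4*W(-1 - 1*(-6), -4) = 7 - 4*(6 - 4)/(-1 - 1*(-6)) = 7 - 4*2/(-1 + 6) = 7 - 4*2/5 = 7 - 4*⅖ = 7 - 8/5 = 27/5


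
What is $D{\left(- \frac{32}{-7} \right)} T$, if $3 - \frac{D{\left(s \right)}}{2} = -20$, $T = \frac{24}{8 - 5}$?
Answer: $368$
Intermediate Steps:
$T = 8$ ($T = \frac{24}{3} = 24 \cdot \frac{1}{3} = 8$)
$D{\left(s \right)} = 46$ ($D{\left(s \right)} = 6 - -40 = 6 + 40 = 46$)
$D{\left(- \frac{32}{-7} \right)} T = 46 \cdot 8 = 368$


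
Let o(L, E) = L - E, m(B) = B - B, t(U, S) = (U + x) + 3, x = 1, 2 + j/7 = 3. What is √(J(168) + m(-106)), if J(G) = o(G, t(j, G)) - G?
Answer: I*√11 ≈ 3.3166*I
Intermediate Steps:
j = 7 (j = -14 + 7*3 = -14 + 21 = 7)
t(U, S) = 4 + U (t(U, S) = (U + 1) + 3 = (1 + U) + 3 = 4 + U)
m(B) = 0
J(G) = -11 (J(G) = (G - (4 + 7)) - G = (G - 1*11) - G = (G - 11) - G = (-11 + G) - G = -11)
√(J(168) + m(-106)) = √(-11 + 0) = √(-11) = I*√11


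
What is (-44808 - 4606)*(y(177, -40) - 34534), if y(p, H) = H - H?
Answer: 1706463076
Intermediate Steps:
y(p, H) = 0
(-44808 - 4606)*(y(177, -40) - 34534) = (-44808 - 4606)*(0 - 34534) = -49414*(-34534) = 1706463076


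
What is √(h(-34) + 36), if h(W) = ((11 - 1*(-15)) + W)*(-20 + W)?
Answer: 6*√13 ≈ 21.633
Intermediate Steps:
h(W) = (-20 + W)*(26 + W) (h(W) = ((11 + 15) + W)*(-20 + W) = (26 + W)*(-20 + W) = (-20 + W)*(26 + W))
√(h(-34) + 36) = √((-520 + (-34)² + 6*(-34)) + 36) = √((-520 + 1156 - 204) + 36) = √(432 + 36) = √468 = 6*√13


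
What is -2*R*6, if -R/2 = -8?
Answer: -192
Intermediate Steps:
R = 16 (R = -2*(-8) = 16)
-2*R*6 = -2*16*6 = -32*6 = -192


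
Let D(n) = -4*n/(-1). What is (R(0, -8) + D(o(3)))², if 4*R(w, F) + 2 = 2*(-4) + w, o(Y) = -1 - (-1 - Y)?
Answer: 361/4 ≈ 90.250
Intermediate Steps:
o(Y) = Y (o(Y) = -1 + (1 + Y) = Y)
D(n) = 4*n (D(n) = -4*n*(-1) = -(-4)*n = 4*n)
R(w, F) = -5/2 + w/4 (R(w, F) = -½ + (2*(-4) + w)/4 = -½ + (-8 + w)/4 = -½ + (-2 + w/4) = -5/2 + w/4)
(R(0, -8) + D(o(3)))² = ((-5/2 + (¼)*0) + 4*3)² = ((-5/2 + 0) + 12)² = (-5/2 + 12)² = (19/2)² = 361/4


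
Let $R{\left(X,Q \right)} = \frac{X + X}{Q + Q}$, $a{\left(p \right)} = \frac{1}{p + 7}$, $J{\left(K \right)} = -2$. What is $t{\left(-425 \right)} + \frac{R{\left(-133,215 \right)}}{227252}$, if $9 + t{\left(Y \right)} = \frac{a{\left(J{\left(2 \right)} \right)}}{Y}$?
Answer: $- \frac{186896191861}{20765151500} \approx -9.0005$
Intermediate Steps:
$a{\left(p \right)} = \frac{1}{7 + p}$
$t{\left(Y \right)} = -9 + \frac{1}{5 Y}$ ($t{\left(Y \right)} = -9 + \frac{1}{\left(7 - 2\right) Y} = -9 + \frac{1}{5 Y}$)
$R{\left(X,Q \right)} = \frac{X}{Q}$ ($R{\left(X,Q \right)} = \frac{2 X}{2 Q} = 2 X \frac{1}{2 Q} = \frac{X}{Q}$)
$t{\left(-425 \right)} + \frac{R{\left(-133,215 \right)}}{227252} = \left(-9 + \frac{1}{5 \left(-425\right)}\right) + \frac{\left(-133\right) \frac{1}{215}}{227252} = \left(-9 + \frac{1}{5} \left(- \frac{1}{425}\right)\right) + \left(-133\right) \frac{1}{215} \cdot \frac{1}{227252} = \left(-9 - \frac{1}{2125}\right) - \frac{133}{48859180} = - \frac{19126}{2125} - \frac{133}{48859180} = - \frac{186896191861}{20765151500}$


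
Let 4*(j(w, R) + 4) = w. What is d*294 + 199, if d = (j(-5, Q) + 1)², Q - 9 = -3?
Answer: 44075/8 ≈ 5509.4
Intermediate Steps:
Q = 6 (Q = 9 - 3 = 6)
j(w, R) = -4 + w/4
d = 289/16 (d = ((-4 + (¼)*(-5)) + 1)² = ((-4 - 5/4) + 1)² = (-21/4 + 1)² = (-17/4)² = 289/16 ≈ 18.063)
d*294 + 199 = (289/16)*294 + 199 = 42483/8 + 199 = 44075/8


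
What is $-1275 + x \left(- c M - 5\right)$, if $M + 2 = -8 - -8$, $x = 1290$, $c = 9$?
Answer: $15495$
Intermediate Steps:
$M = -2$ ($M = -2 - 0 = -2 + \left(-8 + 8\right) = -2 + 0 = -2$)
$-1275 + x \left(- c M - 5\right) = -1275 + 1290 \left(\left(-1\right) 9 \left(-2\right) - 5\right) = -1275 + 1290 \left(\left(-9\right) \left(-2\right) - 5\right) = -1275 + 1290 \left(18 - 5\right) = -1275 + 1290 \cdot 13 = -1275 + 16770 = 15495$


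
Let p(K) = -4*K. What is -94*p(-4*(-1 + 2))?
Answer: -1504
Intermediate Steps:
-94*p(-4*(-1 + 2)) = -(-376)*(-4*(-1 + 2)) = -(-376)*(-4*1) = -(-376)*(-4) = -94*16 = -1504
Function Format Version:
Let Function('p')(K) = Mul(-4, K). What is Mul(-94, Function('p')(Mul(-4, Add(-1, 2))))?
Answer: -1504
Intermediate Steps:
Mul(-94, Function('p')(Mul(-4, Add(-1, 2)))) = Mul(-94, Mul(-4, Mul(-4, Add(-1, 2)))) = Mul(-94, Mul(-4, Mul(-4, 1))) = Mul(-94, Mul(-4, -4)) = Mul(-94, 16) = -1504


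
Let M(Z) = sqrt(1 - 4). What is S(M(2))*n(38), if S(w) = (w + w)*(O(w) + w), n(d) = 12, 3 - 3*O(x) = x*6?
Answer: 72 + 24*I*sqrt(3) ≈ 72.0 + 41.569*I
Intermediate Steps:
O(x) = 1 - 2*x (O(x) = 1 - x*6/3 = 1 - 2*x)
M(Z) = I*sqrt(3) (M(Z) = sqrt(-3) = I*sqrt(3))
S(w) = 2*w*(1 - w) (S(w) = (w + w)*((1 - 2*w) + w) = (2*w)*(1 - w) = 2*w*(1 - w))
S(M(2))*n(38) = (2*(I*sqrt(3))*(1 - I*sqrt(3)))*12 = (2*I*sqrt(3)*(1 - I*sqrt(3)))*12 = 24*I*sqrt(3)*(1 - I*sqrt(3))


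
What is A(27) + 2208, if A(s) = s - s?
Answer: 2208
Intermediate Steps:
A(s) = 0
A(27) + 2208 = 0 + 2208 = 2208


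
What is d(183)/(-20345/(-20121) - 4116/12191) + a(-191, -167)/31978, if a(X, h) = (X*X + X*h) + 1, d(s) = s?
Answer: 1446757360089675/5283016915102 ≈ 273.85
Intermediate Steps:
a(X, h) = 1 + X**2 + X*h (a(X, h) = (X**2 + X*h) + 1 = 1 + X**2 + X*h)
d(183)/(-20345/(-20121) - 4116/12191) + a(-191, -167)/31978 = 183/(-20345/(-20121) - 4116/12191) + (1 + (-191)**2 - 191*(-167))/31978 = 183/(-20345*(-1/20121) - 4116*1/12191) + (1 + 36481 + 31897)*(1/31978) = 183/(20345/20121 - 4116/12191) + 68379*(1/31978) = 183/(165207859/245295111) + 68379/31978 = 183*(245295111/165207859) + 68379/31978 = 44889005313/165207859 + 68379/31978 = 1446757360089675/5283016915102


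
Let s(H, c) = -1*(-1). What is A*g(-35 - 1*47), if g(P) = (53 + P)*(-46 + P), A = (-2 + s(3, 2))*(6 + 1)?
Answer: -25984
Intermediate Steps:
s(H, c) = 1
A = -7 (A = (-2 + 1)*(6 + 1) = -1*7 = -7)
g(P) = (-46 + P)*(53 + P)
A*g(-35 - 1*47) = -7*(-2438 + (-35 - 1*47)² + 7*(-35 - 1*47)) = -7*(-2438 + (-35 - 47)² + 7*(-35 - 47)) = -7*(-2438 + (-82)² + 7*(-82)) = -7*(-2438 + 6724 - 574) = -7*3712 = -25984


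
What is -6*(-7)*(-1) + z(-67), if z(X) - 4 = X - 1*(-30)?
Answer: -75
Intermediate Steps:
z(X) = 34 + X (z(X) = 4 + (X - 1*(-30)) = 4 + (X + 30) = 4 + (30 + X) = 34 + X)
-6*(-7)*(-1) + z(-67) = -6*(-7)*(-1) + (34 - 67) = 42*(-1) - 33 = -42 - 33 = -75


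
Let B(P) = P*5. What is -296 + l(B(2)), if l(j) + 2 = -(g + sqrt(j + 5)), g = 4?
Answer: -302 - sqrt(15) ≈ -305.87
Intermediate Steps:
B(P) = 5*P
l(j) = -6 - sqrt(5 + j) (l(j) = -2 - (4 + sqrt(j + 5)) = -2 - (4 + sqrt(5 + j)) = -2 + (-4 - sqrt(5 + j)) = -6 - sqrt(5 + j))
-296 + l(B(2)) = -296 + (-6 - sqrt(5 + 5*2)) = -296 + (-6 - sqrt(5 + 10)) = -296 + (-6 - sqrt(15)) = -302 - sqrt(15)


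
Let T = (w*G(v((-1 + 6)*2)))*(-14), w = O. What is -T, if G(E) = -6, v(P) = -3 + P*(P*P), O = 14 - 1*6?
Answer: -672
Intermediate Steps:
O = 8 (O = 14 - 6 = 8)
v(P) = -3 + P³ (v(P) = -3 + P*P² = -3 + P³)
w = 8
T = 672 (T = (8*(-6))*(-14) = -48*(-14) = 672)
-T = -1*672 = -672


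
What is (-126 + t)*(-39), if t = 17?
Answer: 4251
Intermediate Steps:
(-126 + t)*(-39) = (-126 + 17)*(-39) = -109*(-39) = 4251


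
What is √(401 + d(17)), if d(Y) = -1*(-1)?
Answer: √402 ≈ 20.050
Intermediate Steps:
d(Y) = 1
√(401 + d(17)) = √(401 + 1) = √402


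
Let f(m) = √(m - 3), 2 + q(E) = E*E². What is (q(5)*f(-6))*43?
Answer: 15867*I ≈ 15867.0*I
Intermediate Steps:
q(E) = -2 + E³ (q(E) = -2 + E*E² = -2 + E³)
f(m) = √(-3 + m)
(q(5)*f(-6))*43 = ((-2 + 5³)*√(-3 - 6))*43 = ((-2 + 125)*√(-9))*43 = (123*(3*I))*43 = (369*I)*43 = 15867*I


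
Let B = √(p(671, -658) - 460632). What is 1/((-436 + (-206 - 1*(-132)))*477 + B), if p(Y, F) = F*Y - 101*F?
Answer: -40545/9863521432 - I*√208923/29590564296 ≈ -4.1106e-6 - 1.5447e-8*I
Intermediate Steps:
p(Y, F) = -101*F + F*Y
B = 2*I*√208923 (B = √(-658*(-101 + 671) - 460632) = √(-658*570 - 460632) = √(-375060 - 460632) = √(-835692) = 2*I*√208923 ≈ 914.16*I)
1/((-436 + (-206 - 1*(-132)))*477 + B) = 1/((-436 + (-206 - 1*(-132)))*477 + 2*I*√208923) = 1/((-436 + (-206 + 132))*477 + 2*I*√208923) = 1/((-436 - 74)*477 + 2*I*√208923) = 1/(-510*477 + 2*I*√208923) = 1/(-243270 + 2*I*√208923)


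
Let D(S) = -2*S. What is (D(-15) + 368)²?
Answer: 158404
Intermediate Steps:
(D(-15) + 368)² = (-2*(-15) + 368)² = (30 + 368)² = 398² = 158404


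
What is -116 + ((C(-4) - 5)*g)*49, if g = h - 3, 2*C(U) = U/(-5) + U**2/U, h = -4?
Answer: 10739/5 ≈ 2147.8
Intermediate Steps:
C(U) = 2*U/5 (C(U) = (U/(-5) + U**2/U)/2 = (U*(-1/5) + U)/2 = (-U/5 + U)/2 = (4*U/5)/2 = 2*U/5)
g = -7 (g = -4 - 3 = -7)
-116 + ((C(-4) - 5)*g)*49 = -116 + (((2/5)*(-4) - 5)*(-7))*49 = -116 + ((-8/5 - 5)*(-7))*49 = -116 - 33/5*(-7)*49 = -116 + (231/5)*49 = -116 + 11319/5 = 10739/5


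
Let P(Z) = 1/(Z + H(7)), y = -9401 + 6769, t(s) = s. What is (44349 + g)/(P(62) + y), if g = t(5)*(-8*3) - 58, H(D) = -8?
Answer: -2385234/142127 ≈ -16.782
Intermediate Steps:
y = -2632
g = -178 (g = 5*(-8*3) - 58 = 5*(-24) - 58 = -120 - 58 = -178)
P(Z) = 1/(-8 + Z) (P(Z) = 1/(Z - 8) = 1/(-8 + Z))
(44349 + g)/(P(62) + y) = (44349 - 178)/(1/(-8 + 62) - 2632) = 44171/(1/54 - 2632) = 44171/(-142127/54) = 44171*(-54/142127) = -2385234/142127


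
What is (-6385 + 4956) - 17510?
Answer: -18939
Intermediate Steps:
(-6385 + 4956) - 17510 = -1429 - 17510 = -18939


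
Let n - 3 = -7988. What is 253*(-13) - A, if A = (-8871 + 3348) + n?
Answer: 10219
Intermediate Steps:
n = -7985 (n = 3 - 7988 = -7985)
A = -13508 (A = (-8871 + 3348) - 7985 = -5523 - 7985 = -13508)
253*(-13) - A = 253*(-13) - 1*(-13508) = -3289 + 13508 = 10219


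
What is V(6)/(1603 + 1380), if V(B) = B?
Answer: 6/2983 ≈ 0.0020114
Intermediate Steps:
V(6)/(1603 + 1380) = 6/(1603 + 1380) = 6/2983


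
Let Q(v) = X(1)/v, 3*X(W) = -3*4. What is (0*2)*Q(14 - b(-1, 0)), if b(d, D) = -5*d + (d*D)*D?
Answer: 0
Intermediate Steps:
b(d, D) = -5*d + d*D**2 (b(d, D) = -5*d + (D*d)*D = -5*d + d*D**2)
X(W) = -4 (X(W) = (-3*4)/3 = (1/3)*(-12) = -4)
Q(v) = -4/v
(0*2)*Q(14 - b(-1, 0)) = (0*2)*(-4/(14 - (-1)*(-5 + 0**2))) = 0*(-4/(14 - (-1)*(-5 + 0))) = 0*(-4/(14 - (-1)*(-5))) = 0*(-4/(14 - 1*5)) = 0*(-4/(14 - 5)) = 0*(-4/9) = 0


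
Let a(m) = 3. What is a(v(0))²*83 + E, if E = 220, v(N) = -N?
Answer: 967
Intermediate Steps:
a(v(0))²*83 + E = 3²*83 + 220 = 9*83 + 220 = 747 + 220 = 967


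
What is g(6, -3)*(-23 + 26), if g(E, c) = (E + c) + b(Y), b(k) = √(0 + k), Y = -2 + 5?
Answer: 9 + 3*√3 ≈ 14.196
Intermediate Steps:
Y = 3
b(k) = √k
g(E, c) = E + c + √3 (g(E, c) = (E + c) + √3 = E + c + √3)
g(6, -3)*(-23 + 26) = (6 - 3 + √3)*(-23 + 26) = (3 + √3)*3 = 9 + 3*√3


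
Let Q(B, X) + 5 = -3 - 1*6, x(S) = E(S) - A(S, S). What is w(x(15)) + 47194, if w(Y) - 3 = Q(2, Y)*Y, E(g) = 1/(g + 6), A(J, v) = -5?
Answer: 141379/3 ≈ 47126.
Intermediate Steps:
E(g) = 1/(6 + g)
x(S) = 5 + 1/(6 + S) (x(S) = 1/(6 + S) - 1*(-5) = 1/(6 + S) + 5 = 5 + 1/(6 + S))
Q(B, X) = -14 (Q(B, X) = -5 + (-3 - 1*6) = -5 + (-3 - 6) = -5 - 9 = -14)
w(Y) = 3 - 14*Y
w(x(15)) + 47194 = (3 - 14*(31 + 5*15)/(6 + 15)) + 47194 = (3 - 14*(31 + 75)/21) + 47194 = (3 - 2*106/3) + 47194 = (3 - 14*106/21) + 47194 = (3 - 212/3) + 47194 = -203/3 + 47194 = 141379/3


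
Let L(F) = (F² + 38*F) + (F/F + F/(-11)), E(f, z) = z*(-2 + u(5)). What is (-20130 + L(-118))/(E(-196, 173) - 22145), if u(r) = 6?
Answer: 117461/235983 ≈ 0.49775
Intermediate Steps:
E(f, z) = 4*z (E(f, z) = z*(-2 + 6) = z*4 = 4*z)
L(F) = 1 + F² + 417*F/11 (L(F) = (F² + 38*F) + (1 + F*(-1/11)) = (F² + 38*F) + (1 - F/11) = 1 + F² + 417*F/11)
(-20130 + L(-118))/(E(-196, 173) - 22145) = (-20130 + (1 + (-118)² + (417/11)*(-118)))/(4*173 - 22145) = (-20130 + (1 + 13924 - 49206/11))/(692 - 22145) = (-20130 + 103969/11)/(-21453) = -117461/11*(-1/21453) = 117461/235983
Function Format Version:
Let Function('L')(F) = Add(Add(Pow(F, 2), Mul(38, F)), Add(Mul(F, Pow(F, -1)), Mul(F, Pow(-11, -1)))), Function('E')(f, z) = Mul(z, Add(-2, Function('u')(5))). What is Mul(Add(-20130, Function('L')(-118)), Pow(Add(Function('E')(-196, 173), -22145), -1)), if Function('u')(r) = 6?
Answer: Rational(117461, 235983) ≈ 0.49775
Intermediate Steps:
Function('E')(f, z) = Mul(4, z) (Function('E')(f, z) = Mul(z, Add(-2, 6)) = Mul(z, 4) = Mul(4, z))
Function('L')(F) = Add(1, Pow(F, 2), Mul(Rational(417, 11), F)) (Function('L')(F) = Add(Add(Pow(F, 2), Mul(38, F)), Add(1, Mul(F, Rational(-1, 11)))) = Add(Add(Pow(F, 2), Mul(38, F)), Add(1, Mul(Rational(-1, 11), F))) = Add(1, Pow(F, 2), Mul(Rational(417, 11), F)))
Mul(Add(-20130, Function('L')(-118)), Pow(Add(Function('E')(-196, 173), -22145), -1)) = Mul(Add(-20130, Add(1, Pow(-118, 2), Mul(Rational(417, 11), -118))), Pow(Add(Mul(4, 173), -22145), -1)) = Mul(Add(-20130, Add(1, 13924, Rational(-49206, 11))), Pow(Add(692, -22145), -1)) = Mul(Add(-20130, Rational(103969, 11)), Pow(-21453, -1)) = Mul(Rational(-117461, 11), Rational(-1, 21453)) = Rational(117461, 235983)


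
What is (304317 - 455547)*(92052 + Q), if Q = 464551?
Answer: -84175071690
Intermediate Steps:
(304317 - 455547)*(92052 + Q) = (304317 - 455547)*(92052 + 464551) = -151230*556603 = -84175071690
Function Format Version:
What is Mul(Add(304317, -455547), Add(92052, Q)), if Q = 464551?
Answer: -84175071690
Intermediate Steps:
Mul(Add(304317, -455547), Add(92052, Q)) = Mul(Add(304317, -455547), Add(92052, 464551)) = Mul(-151230, 556603) = -84175071690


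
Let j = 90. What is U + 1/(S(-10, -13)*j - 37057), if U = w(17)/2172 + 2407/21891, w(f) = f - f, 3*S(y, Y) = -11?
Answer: 89968618/818438817 ≈ 0.10993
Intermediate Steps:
S(y, Y) = -11/3 (S(y, Y) = (1/3)*(-11) = -11/3)
w(f) = 0
U = 2407/21891 (U = 0/2172 + 2407/21891 = 0*(1/2172) + 2407*(1/21891) = 0 + 2407/21891 = 2407/21891 ≈ 0.10995)
U + 1/(S(-10, -13)*j - 37057) = 2407/21891 + 1/(-11/3*90 - 37057) = 2407/21891 + 1/(-330 - 37057) = 2407/21891 + 1/(-37387) = 2407/21891 - 1/37387 = 89968618/818438817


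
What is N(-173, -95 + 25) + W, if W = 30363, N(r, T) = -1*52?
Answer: 30311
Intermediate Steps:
N(r, T) = -52
N(-173, -95 + 25) + W = -52 + 30363 = 30311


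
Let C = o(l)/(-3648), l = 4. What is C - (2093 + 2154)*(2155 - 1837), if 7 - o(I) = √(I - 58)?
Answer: -4926791815/3648 + I*√6/1216 ≈ -1.3505e+6 + 0.0020144*I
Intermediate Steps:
o(I) = 7 - √(-58 + I) (o(I) = 7 - √(I - 58) = 7 - √(-58 + I))
C = -7/3648 + I*√6/1216 (C = (7 - √(-58 + 4))/(-3648) = (7 - √(-54))*(-1/3648) = (7 - 3*I*√6)*(-1/3648) = -7/3648 + I*√6/1216 ≈ -0.0019189 + 0.0020144*I)
C - (2093 + 2154)*(2155 - 1837) = (-7/3648 + I*√6/1216) - (2093 + 2154)*(2155 - 1837) = (-7/3648 + I*√6/1216) - 4247*318 = (-7/3648 + I*√6/1216) - 1*1350546 = (-7/3648 + I*√6/1216) - 1350546 = -4926791815/3648 + I*√6/1216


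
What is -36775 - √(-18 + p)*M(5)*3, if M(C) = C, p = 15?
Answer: -36775 - 15*I*√3 ≈ -36775.0 - 25.981*I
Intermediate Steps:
-36775 - √(-18 + p)*M(5)*3 = -36775 - √(-18 + 15)*5*3 = -36775 - √(-3)*5*3 = -36775 - (I*√3)*5*3 = -36775 - 5*I*√3*3 = -36775 - 15*I*√3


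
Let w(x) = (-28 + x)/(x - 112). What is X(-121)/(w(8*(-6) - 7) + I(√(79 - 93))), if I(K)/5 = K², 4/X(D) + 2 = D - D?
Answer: 334/11607 ≈ 0.028776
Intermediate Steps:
X(D) = -2 (X(D) = 4/(-2 + (D - D)) = 4/(-2 + 0) = 4/(-2) = 4*(-½) = -2)
w(x) = (-28 + x)/(-112 + x)
I(K) = 5*K²
X(-121)/(w(8*(-6) - 7) + I(√(79 - 93))) = -2/((-28 + (8*(-6) - 7))/(-112 + (8*(-6) - 7)) + 5*(√(79 - 93))²) = -2/((-28 + (-48 - 7))/(-112 + (-48 - 7)) + 5*(√(-14))²) = -2/((-28 - 55)/(-112 - 55) + 5*(I*√14)²) = -2/(-83/(-167) + 5*(-14)) = -2/(-1/167*(-83) - 70) = -2/(83/167 - 70) = -2/(-11607/167) = -2*(-167/11607) = 334/11607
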